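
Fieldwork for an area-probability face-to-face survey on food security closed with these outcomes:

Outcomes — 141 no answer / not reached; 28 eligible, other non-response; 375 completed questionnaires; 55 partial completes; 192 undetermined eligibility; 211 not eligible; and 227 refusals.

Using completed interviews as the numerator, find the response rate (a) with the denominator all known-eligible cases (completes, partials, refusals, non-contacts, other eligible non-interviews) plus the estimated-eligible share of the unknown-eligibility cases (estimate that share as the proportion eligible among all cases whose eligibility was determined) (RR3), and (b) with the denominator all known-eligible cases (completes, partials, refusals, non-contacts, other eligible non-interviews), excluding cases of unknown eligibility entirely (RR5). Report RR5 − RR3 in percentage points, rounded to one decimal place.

Num: 375
Known eligible: 375 + 55 + 227 + 141 + 28 = 826
e = 826 / (826 + 211) = 826 / 1037 = 0.7965
Eligible share of unknowns: 0.7965 × 192 = 152.93
Denominator: 826 + 152.93 = 978.93
RR3 = 375 / 978.93 = 0.3831
Denominator: 375 + 55 + 227 + 141 + 28 = 826
RR5 = 375 / 826 = 0.4540
Difference = 45.40 − 38.31 = 7.09 percentage points

7.1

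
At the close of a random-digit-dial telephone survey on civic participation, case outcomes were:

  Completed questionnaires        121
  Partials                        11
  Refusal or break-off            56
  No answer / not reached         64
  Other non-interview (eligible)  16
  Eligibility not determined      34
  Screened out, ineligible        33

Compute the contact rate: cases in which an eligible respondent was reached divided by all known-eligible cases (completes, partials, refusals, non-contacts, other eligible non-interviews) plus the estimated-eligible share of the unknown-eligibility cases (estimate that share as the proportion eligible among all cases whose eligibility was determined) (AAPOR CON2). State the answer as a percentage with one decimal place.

Top → 121 + 11 + 56 + 16 = 204
Eligible (known) → 121 + 11 + 56 + 64 + 16 = 268
e = 268 / (268 + 33) = 268 / 301 = 0.8904
Eligible share of unknowns → 0.8904 × 34 = 30.27
Denom → 268 + 30.27 = 298.27
CON2 = 204 / 298.27 = 0.6839

68.4%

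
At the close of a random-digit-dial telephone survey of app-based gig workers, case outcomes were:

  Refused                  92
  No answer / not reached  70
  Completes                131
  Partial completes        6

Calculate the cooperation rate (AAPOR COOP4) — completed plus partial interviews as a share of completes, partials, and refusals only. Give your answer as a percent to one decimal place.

Top → 131 + 6 = 137
Denominator → 131 + 6 + 92 = 229
COOP4 = 137 / 229 = 0.5983

59.8%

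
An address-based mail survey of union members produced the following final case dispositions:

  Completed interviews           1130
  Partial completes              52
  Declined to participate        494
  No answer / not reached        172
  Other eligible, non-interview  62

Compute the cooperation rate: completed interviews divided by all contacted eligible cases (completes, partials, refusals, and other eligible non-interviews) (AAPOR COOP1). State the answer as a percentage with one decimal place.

Top → 1130
Base → 1130 + 52 + 494 + 62 = 1738
COOP1 = 1130 / 1738 = 0.6502

65.0%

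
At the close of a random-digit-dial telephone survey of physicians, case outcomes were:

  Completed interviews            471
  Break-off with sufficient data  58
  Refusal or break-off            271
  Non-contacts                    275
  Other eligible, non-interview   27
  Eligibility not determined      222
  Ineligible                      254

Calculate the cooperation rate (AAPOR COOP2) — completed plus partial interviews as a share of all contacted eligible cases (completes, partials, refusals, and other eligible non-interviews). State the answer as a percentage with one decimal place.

Numerator: 471 + 58 = 529
Base: 471 + 58 + 271 + 27 = 827
COOP2 = 529 / 827 = 0.6397

64.0%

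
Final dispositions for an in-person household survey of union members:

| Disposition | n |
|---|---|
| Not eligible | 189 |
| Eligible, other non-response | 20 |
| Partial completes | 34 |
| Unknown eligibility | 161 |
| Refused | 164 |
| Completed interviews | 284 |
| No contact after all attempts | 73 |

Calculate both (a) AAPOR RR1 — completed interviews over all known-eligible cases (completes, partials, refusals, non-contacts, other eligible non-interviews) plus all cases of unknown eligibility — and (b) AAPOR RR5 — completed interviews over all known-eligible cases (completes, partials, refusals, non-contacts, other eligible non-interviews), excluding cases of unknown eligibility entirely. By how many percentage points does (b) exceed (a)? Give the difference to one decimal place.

Num → 284
Denom → 284 + 34 + 164 + 73 + 20 + 161 = 736
RR1 = 284 / 736 = 0.3859
Denom → 284 + 34 + 164 + 73 + 20 = 575
RR5 = 284 / 575 = 0.4939
Difference = 49.39 − 38.59 = 10.80 percentage points

10.8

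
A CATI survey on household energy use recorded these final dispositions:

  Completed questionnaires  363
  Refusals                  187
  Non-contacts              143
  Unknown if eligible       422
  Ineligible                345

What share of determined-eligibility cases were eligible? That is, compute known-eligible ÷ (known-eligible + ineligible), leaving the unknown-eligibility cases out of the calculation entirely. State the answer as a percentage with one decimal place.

66.8%

Eligible (known) → 363 + 187 + 143 = 693
e = 693 / (693 + 345) = 693 / 1038 = 0.6676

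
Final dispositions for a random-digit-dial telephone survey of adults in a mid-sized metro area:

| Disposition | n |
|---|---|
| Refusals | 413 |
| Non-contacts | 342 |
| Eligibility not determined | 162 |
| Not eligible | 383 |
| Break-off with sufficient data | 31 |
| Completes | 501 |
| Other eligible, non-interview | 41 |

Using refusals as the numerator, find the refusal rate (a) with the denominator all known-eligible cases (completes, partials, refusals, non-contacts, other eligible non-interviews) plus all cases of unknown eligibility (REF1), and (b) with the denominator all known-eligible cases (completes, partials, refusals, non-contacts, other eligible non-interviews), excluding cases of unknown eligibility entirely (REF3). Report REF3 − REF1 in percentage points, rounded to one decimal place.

3.4

Numerator = 413
Denom = 501 + 31 + 413 + 342 + 41 + 162 = 1490
REF1 = 413 / 1490 = 0.2772
Denom = 501 + 31 + 413 + 342 + 41 = 1328
REF3 = 413 / 1328 = 0.3110
Difference = 31.10 − 27.72 = 3.38 percentage points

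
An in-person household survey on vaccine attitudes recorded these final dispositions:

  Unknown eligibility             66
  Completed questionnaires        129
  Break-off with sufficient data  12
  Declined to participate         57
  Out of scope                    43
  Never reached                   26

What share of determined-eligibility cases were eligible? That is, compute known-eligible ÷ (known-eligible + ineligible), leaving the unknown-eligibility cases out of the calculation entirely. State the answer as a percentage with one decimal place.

83.9%

Known eligible → 129 + 12 + 57 + 26 = 224
e = 224 / (224 + 43) = 224 / 267 = 0.8390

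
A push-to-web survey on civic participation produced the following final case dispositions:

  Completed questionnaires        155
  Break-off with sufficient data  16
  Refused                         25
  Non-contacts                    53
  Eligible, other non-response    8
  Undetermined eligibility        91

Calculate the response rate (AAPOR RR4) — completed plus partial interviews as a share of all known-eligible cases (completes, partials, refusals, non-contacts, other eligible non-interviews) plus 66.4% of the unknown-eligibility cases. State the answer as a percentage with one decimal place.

Numerator = 155 + 16 = 171
Determined eligible = 155 + 16 + 25 + 53 + 8 = 257
Eligible share of unknowns = 0.6640 × 91 = 60.42
Denom = 257 + 60.42 = 317.42
RR4 = 171 / 317.42 = 0.5387

53.9%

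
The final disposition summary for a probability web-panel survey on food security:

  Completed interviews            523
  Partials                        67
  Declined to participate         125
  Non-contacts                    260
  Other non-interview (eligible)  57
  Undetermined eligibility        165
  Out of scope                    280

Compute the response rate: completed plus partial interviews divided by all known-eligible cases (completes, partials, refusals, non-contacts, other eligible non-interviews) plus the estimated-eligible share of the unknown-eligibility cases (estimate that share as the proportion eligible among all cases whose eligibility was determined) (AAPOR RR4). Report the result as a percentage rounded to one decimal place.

50.8%

Top: 523 + 67 = 590
Eligible (known): 523 + 67 + 125 + 260 + 57 = 1032
e = 1032 / (1032 + 280) = 1032 / 1312 = 0.7866
Eligible share of unknowns: 0.7866 × 165 = 129.79
Denominator: 1032 + 129.79 = 1161.79
RR4 = 590 / 1161.79 = 0.5078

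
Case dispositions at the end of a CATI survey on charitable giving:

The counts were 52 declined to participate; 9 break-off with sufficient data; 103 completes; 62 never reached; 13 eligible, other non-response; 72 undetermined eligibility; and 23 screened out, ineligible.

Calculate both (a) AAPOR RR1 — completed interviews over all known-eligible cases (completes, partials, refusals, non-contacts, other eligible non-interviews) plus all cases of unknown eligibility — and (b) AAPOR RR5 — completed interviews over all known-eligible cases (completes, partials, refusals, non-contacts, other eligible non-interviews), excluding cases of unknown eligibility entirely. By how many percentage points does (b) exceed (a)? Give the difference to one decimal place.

Num: 103
Denominator: 103 + 9 + 52 + 62 + 13 + 72 = 311
RR1 = 103 / 311 = 0.3312
Denominator: 103 + 9 + 52 + 62 + 13 = 239
RR5 = 103 / 239 = 0.4310
Difference = 43.10 − 33.12 = 9.98 percentage points

10.0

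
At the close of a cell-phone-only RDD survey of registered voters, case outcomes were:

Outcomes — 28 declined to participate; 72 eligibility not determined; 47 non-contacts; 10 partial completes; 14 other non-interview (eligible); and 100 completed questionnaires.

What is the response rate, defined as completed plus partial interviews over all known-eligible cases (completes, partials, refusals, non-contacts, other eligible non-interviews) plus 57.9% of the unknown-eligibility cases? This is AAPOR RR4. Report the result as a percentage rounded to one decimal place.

45.7%

Num = 100 + 10 = 110
Eligible (known) = 100 + 10 + 28 + 47 + 14 = 199
Eligible share of unknowns = 0.5790 × 72 = 41.69
Base = 199 + 41.69 = 240.69
RR4 = 110 / 240.69 = 0.4570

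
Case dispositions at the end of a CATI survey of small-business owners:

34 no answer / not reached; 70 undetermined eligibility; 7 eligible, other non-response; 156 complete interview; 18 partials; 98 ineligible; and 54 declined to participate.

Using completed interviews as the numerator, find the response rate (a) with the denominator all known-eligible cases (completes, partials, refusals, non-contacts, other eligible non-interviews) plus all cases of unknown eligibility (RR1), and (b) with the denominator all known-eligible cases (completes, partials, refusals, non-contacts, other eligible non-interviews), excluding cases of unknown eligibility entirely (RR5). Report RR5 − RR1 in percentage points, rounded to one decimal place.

12.0

Top = 156
Denominator = 156 + 18 + 54 + 34 + 7 + 70 = 339
RR1 = 156 / 339 = 0.4602
Denominator = 156 + 18 + 54 + 34 + 7 = 269
RR5 = 156 / 269 = 0.5799
Difference = 57.99 − 46.02 = 11.97 percentage points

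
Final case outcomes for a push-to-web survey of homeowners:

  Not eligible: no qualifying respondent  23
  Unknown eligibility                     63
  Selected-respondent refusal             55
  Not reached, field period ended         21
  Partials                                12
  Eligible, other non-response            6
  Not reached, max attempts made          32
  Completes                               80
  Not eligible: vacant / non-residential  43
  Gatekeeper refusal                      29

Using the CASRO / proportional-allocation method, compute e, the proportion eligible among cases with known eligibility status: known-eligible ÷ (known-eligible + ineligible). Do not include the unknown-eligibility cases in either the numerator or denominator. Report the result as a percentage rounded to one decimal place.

Refused = 29 + 55 = 84
Non-contacts = 21 + 32 = 53
Ineligible = 23 + 43 = 66
Determined eligible → 80 + 12 + 84 + 53 + 6 = 235
e = 235 / (235 + 66) = 235 / 301 = 0.7807

78.1%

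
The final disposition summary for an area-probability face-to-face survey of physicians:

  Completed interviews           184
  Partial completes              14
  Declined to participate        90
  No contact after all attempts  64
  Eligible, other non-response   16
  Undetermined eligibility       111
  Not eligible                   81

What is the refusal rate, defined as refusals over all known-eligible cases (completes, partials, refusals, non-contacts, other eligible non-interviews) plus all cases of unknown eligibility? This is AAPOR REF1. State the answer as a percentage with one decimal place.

Top: 90
Base: 184 + 14 + 90 + 64 + 16 + 111 = 479
REF1 = 90 / 479 = 0.1879

18.8%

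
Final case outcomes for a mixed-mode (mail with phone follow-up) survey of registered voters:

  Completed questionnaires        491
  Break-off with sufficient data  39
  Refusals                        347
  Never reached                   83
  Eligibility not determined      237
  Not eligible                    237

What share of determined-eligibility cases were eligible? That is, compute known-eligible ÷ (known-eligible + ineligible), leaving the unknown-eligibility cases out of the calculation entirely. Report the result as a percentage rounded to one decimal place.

80.2%

Known eligible → 491 + 39 + 347 + 83 = 960
e = 960 / (960 + 237) = 960 / 1197 = 0.8020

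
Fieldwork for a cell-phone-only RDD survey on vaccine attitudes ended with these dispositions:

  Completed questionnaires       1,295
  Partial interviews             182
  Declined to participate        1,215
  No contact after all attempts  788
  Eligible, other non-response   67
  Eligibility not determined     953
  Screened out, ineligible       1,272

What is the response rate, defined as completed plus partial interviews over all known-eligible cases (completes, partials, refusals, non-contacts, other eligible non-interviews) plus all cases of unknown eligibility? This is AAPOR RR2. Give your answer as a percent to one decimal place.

Top → 1295 + 182 = 1477
Base → 1295 + 182 + 1215 + 788 + 67 + 953 = 4500
RR2 = 1477 / 4500 = 0.3282

32.8%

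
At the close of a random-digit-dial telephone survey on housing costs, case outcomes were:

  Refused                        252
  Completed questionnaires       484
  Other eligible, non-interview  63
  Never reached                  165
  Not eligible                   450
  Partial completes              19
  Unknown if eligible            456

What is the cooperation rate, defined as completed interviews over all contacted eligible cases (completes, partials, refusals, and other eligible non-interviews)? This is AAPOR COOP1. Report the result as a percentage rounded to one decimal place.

Numerator: 484
Base: 484 + 19 + 252 + 63 = 818
COOP1 = 484 / 818 = 0.5917

59.2%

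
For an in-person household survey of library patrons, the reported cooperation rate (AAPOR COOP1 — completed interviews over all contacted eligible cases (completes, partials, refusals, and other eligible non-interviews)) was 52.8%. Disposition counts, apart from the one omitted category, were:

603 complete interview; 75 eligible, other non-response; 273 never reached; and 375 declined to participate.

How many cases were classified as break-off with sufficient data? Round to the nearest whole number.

COOP1 = 603 / D = 0.528
D = 603 / 0.528 = 1142.0
Other denominator terms total 1053
break-off with sufficient data = 1142.0 − 1053 ≈ 89

89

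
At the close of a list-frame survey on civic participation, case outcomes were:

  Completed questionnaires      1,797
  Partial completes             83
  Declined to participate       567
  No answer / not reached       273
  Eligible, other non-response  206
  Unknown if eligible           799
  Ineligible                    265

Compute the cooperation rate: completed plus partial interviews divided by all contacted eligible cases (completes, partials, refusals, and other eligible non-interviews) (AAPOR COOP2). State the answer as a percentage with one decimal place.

Num → 1797 + 83 = 1880
Denominator → 1797 + 83 + 567 + 206 = 2653
COOP2 = 1880 / 2653 = 0.7086

70.9%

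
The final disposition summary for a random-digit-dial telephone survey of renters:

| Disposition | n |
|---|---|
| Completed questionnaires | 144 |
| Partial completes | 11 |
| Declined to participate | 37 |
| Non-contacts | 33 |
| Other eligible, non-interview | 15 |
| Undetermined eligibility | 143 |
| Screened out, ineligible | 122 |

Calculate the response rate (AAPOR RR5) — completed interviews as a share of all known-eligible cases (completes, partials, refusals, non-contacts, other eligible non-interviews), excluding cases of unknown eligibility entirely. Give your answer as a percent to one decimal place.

60.0%

Numerator = 144
Denominator = 144 + 11 + 37 + 33 + 15 = 240
RR5 = 144 / 240 = 0.6000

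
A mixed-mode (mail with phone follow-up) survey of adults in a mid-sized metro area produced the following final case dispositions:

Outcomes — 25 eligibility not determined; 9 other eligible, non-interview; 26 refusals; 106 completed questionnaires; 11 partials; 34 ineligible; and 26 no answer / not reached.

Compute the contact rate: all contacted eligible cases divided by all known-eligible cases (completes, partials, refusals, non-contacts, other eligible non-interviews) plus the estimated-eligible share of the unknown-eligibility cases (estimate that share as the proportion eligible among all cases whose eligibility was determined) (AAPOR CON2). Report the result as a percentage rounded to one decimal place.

76.4%

Top → 106 + 11 + 26 + 9 = 152
Known eligible → 106 + 11 + 26 + 26 + 9 = 178
e = 178 / (178 + 34) = 178 / 212 = 0.8396
e × U → 0.8396 × 25 = 20.99
Denominator → 178 + 20.99 = 198.99
CON2 = 152 / 198.99 = 0.7639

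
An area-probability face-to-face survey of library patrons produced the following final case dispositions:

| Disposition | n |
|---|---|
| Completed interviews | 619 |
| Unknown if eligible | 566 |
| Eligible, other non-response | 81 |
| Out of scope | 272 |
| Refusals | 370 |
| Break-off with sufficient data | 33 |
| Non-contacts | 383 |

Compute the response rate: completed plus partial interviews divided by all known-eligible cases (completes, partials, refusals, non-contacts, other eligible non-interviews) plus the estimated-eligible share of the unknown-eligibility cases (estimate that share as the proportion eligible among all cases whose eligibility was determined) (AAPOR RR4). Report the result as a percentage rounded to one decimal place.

33.2%

Top = 619 + 33 = 652
Eligible (known) = 619 + 33 + 370 + 383 + 81 = 1486
e = 1486 / (1486 + 272) = 1486 / 1758 = 0.8453
e × U = 0.8453 × 566 = 478.44
Base = 1486 + 478.44 = 1964.44
RR4 = 652 / 1964.44 = 0.3319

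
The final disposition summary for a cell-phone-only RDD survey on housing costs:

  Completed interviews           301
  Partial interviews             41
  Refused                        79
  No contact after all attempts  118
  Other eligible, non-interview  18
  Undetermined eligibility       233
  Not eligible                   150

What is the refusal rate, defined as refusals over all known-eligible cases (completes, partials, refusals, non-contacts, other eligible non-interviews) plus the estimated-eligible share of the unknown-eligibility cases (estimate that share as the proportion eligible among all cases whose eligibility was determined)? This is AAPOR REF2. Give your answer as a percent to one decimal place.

Numerator = 79
Eligible (known) = 301 + 41 + 79 + 118 + 18 = 557
e = 557 / (557 + 150) = 557 / 707 = 0.7878
e × U = 0.7878 × 233 = 183.56
Base = 557 + 183.56 = 740.56
REF2 = 79 / 740.56 = 0.1067

10.7%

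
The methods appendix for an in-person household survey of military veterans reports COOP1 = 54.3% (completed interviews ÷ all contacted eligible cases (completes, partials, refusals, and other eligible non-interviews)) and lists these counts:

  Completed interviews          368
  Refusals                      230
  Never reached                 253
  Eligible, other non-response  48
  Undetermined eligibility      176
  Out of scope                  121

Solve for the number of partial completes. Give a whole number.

32

COOP1 = 368 / D = 0.543
D = 368 / 0.543 = 677.7
Rest of base = 646
partial completes = 677.7 − 646 ≈ 32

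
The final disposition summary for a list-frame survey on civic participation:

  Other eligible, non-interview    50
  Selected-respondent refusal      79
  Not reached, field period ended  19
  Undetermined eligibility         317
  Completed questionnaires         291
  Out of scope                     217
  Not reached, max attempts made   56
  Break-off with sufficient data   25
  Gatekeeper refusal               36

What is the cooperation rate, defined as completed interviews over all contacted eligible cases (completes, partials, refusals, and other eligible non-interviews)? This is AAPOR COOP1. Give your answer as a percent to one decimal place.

Refused = 36 + 79 = 115
Never reached = 19 + 56 = 75
Num: 291
Base: 291 + 25 + 115 + 50 = 481
COOP1 = 291 / 481 = 0.6050

60.5%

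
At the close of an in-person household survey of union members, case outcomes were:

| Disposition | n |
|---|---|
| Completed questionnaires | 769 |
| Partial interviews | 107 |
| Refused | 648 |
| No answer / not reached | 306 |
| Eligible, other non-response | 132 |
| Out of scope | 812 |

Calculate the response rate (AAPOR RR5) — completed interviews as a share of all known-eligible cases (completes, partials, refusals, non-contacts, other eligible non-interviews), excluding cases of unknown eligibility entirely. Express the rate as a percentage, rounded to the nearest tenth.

Top: 769
Denom: 769 + 107 + 648 + 306 + 132 = 1962
RR5 = 769 / 1962 = 0.3919

39.2%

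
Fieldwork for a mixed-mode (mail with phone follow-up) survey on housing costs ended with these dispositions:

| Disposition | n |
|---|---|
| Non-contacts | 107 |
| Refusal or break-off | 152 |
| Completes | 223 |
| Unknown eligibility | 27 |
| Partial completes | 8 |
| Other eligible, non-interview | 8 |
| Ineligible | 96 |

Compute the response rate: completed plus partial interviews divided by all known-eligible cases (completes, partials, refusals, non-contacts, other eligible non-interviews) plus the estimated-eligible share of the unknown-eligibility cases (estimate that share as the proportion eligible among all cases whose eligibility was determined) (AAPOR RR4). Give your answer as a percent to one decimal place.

44.4%

Numerator: 223 + 8 = 231
Eligible (known): 223 + 8 + 152 + 107 + 8 = 498
e = 498 / (498 + 96) = 498 / 594 = 0.8384
e × U: 0.8384 × 27 = 22.64
Denom: 498 + 22.64 = 520.64
RR4 = 231 / 520.64 = 0.4437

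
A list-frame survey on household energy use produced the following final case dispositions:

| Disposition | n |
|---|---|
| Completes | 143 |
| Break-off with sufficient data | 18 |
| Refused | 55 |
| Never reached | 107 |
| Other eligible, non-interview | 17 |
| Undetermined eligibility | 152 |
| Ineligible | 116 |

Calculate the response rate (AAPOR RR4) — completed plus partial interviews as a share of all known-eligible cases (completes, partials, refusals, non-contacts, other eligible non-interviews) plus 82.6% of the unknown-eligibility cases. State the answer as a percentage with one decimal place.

34.6%

Num → 143 + 18 = 161
Eligible (known) → 143 + 18 + 55 + 107 + 17 = 340
e × U → 0.8260 × 152 = 125.55
Denom → 340 + 125.55 = 465.55
RR4 = 161 / 465.55 = 0.3458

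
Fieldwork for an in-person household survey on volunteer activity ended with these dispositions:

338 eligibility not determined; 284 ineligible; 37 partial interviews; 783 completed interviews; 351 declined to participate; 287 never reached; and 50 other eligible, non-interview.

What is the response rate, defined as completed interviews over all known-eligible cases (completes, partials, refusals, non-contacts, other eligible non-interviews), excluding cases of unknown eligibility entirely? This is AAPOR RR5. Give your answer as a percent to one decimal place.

51.9%

Numerator = 783
Denom = 783 + 37 + 351 + 287 + 50 = 1508
RR5 = 783 / 1508 = 0.5192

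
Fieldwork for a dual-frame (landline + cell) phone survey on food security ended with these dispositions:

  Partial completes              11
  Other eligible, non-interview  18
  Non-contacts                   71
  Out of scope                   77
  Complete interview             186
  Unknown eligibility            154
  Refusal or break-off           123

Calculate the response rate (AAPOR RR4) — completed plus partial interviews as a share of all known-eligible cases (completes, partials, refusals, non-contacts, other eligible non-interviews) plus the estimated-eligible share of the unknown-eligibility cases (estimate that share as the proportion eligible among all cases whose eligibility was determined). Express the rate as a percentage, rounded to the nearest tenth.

36.6%

Numerator → 186 + 11 = 197
Eligible (known) → 186 + 11 + 123 + 71 + 18 = 409
e = 409 / (409 + 77) = 409 / 486 = 0.8416
Eligible share of unknowns → 0.8416 × 154 = 129.61
Denominator → 409 + 129.61 = 538.61
RR4 = 197 / 538.61 = 0.3658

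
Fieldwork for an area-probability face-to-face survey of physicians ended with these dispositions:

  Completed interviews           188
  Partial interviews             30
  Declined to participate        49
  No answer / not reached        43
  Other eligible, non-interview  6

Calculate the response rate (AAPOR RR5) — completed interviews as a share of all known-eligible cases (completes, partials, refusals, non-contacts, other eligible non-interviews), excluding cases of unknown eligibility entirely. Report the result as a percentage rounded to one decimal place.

Numerator → 188
Base → 188 + 30 + 49 + 43 + 6 = 316
RR5 = 188 / 316 = 0.5949

59.5%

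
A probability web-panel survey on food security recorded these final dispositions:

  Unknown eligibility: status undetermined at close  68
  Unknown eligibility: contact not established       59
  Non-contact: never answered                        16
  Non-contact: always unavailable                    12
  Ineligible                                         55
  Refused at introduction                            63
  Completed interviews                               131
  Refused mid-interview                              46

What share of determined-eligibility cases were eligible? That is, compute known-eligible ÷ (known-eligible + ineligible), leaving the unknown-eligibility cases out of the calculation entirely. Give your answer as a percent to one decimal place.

83.0%

Refusals = 63 + 46 = 109
Never reached = 16 + 12 = 28
Unknown eligibility = 59 + 68 = 127
Determined eligible → 131 + 109 + 28 = 268
e = 268 / (268 + 55) = 268 / 323 = 0.8297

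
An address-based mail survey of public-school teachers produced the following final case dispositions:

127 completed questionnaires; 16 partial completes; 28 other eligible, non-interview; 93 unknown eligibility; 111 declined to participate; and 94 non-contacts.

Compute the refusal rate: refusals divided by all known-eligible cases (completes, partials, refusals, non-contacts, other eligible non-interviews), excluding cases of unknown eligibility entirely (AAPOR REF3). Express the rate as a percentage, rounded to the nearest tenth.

29.5%

Num: 111
Denom: 127 + 16 + 111 + 94 + 28 = 376
REF3 = 111 / 376 = 0.2952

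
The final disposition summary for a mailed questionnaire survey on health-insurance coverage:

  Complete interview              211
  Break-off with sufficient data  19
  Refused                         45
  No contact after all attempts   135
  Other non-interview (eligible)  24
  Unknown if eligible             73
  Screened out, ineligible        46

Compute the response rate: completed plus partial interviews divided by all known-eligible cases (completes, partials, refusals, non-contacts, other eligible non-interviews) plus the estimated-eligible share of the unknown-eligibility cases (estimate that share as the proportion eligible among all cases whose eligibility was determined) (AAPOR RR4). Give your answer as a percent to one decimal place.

46.0%

Top: 211 + 19 = 230
Known eligible: 211 + 19 + 45 + 135 + 24 = 434
e = 434 / (434 + 46) = 434 / 480 = 0.9042
e × U: 0.9042 × 73 = 66.01
Denominator: 434 + 66.01 = 500.01
RR4 = 230 / 500.01 = 0.4600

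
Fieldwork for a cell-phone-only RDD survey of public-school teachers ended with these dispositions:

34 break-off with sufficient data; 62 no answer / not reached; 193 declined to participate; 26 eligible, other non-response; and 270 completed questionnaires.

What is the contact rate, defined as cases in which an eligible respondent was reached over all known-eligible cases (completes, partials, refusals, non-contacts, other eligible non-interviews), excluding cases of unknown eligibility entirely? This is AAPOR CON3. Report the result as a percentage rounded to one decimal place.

89.4%

Numerator → 270 + 34 + 193 + 26 = 523
Denom → 270 + 34 + 193 + 62 + 26 = 585
CON3 = 523 / 585 = 0.8940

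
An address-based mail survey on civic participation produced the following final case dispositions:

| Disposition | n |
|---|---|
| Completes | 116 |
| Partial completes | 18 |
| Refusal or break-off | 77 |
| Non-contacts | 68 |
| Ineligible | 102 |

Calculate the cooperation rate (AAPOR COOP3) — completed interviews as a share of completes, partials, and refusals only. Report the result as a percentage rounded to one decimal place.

55.0%

Numerator: 116
Denom: 116 + 18 + 77 = 211
COOP3 = 116 / 211 = 0.5498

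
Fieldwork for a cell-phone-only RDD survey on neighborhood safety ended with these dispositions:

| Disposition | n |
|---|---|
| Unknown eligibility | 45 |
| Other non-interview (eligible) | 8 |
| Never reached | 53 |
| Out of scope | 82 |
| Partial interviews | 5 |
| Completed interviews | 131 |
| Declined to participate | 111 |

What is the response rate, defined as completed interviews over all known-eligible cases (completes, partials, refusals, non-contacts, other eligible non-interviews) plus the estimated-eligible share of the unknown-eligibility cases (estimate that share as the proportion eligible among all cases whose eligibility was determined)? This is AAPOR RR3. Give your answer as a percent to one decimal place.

38.1%

Top = 131
Known eligible = 131 + 5 + 111 + 53 + 8 = 308
e = 308 / (308 + 82) = 308 / 390 = 0.7897
Eligible share of unknowns = 0.7897 × 45 = 35.54
Denom = 308 + 35.54 = 343.54
RR3 = 131 / 343.54 = 0.3813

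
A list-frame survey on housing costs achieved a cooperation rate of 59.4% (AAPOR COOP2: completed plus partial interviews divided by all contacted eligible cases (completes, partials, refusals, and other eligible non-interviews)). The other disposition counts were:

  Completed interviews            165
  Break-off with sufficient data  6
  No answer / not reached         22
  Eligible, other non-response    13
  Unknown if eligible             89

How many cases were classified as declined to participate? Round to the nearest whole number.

104

Num = 165 + 6 = 171
COOP2 = 171 / D = 0.594
D = 171 / 0.594 = 287.9
Rest of base = 184
declined to participate = 287.9 − 184 ≈ 104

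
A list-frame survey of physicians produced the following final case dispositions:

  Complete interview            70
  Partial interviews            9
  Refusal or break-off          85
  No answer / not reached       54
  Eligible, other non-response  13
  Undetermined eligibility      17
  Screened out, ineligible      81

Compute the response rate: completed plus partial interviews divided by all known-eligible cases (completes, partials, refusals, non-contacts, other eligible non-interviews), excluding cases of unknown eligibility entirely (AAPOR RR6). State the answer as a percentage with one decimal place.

Numerator = 70 + 9 = 79
Denom = 70 + 9 + 85 + 54 + 13 = 231
RR6 = 79 / 231 = 0.3420

34.2%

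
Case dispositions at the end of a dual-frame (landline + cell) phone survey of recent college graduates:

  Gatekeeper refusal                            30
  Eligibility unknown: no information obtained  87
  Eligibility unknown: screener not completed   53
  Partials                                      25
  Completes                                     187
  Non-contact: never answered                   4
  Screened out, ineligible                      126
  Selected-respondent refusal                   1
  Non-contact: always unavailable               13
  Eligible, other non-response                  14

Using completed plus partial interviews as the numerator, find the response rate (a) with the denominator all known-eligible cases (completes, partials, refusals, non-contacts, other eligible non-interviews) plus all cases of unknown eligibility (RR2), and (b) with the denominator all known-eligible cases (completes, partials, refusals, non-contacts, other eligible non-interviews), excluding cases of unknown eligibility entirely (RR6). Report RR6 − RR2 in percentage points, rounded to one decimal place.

Refused = 30 + 1 = 31
No contact after all attempts = 4 + 13 = 17
Unknown if eligible = 53 + 87 = 140
Top = 187 + 25 = 212
Denominator = 187 + 25 + 31 + 17 + 14 + 140 = 414
RR2 = 212 / 414 = 0.5121
Denominator = 187 + 25 + 31 + 17 + 14 = 274
RR6 = 212 / 274 = 0.7737
Difference = 77.37 − 51.21 = 26.16 percentage points

26.2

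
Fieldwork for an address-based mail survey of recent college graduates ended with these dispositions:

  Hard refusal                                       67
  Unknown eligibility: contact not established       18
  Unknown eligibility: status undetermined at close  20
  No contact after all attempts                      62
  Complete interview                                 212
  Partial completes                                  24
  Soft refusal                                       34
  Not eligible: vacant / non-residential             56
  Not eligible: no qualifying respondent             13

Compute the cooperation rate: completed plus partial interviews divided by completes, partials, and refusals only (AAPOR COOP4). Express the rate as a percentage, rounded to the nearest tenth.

Declined to participate = 67 + 34 = 101
Undetermined eligibility = 18 + 20 = 38
Screened out, ineligible = 13 + 56 = 69
Num → 212 + 24 = 236
Denominator → 212 + 24 + 101 = 337
COOP4 = 236 / 337 = 0.7003

70.0%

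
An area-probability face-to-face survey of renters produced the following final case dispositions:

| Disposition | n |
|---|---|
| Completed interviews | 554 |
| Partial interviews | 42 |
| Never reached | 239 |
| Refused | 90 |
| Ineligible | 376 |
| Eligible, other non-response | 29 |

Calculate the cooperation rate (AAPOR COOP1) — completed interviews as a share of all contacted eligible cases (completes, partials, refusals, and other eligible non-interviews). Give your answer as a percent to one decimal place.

77.5%

Num → 554
Denom → 554 + 42 + 90 + 29 = 715
COOP1 = 554 / 715 = 0.7748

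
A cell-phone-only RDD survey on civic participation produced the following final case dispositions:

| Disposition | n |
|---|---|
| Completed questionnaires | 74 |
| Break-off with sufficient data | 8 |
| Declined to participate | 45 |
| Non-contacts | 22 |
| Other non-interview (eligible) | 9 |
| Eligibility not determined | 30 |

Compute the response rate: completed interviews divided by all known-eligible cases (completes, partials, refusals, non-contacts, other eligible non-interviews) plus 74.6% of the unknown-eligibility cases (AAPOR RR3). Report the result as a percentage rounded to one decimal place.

41.0%

Numerator: 74
Determined eligible: 74 + 8 + 45 + 22 + 9 = 158
Estimated eligible among unknowns: 0.7460 × 30 = 22.38
Base: 158 + 22.38 = 180.38
RR3 = 74 / 180.38 = 0.4102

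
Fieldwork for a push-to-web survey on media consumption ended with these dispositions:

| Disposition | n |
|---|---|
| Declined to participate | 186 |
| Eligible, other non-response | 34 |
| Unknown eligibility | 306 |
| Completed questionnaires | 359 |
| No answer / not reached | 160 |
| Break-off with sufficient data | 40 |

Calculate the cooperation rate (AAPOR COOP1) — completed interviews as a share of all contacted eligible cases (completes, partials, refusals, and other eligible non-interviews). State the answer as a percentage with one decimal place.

58.0%

Num = 359
Base = 359 + 40 + 186 + 34 = 619
COOP1 = 359 / 619 = 0.5800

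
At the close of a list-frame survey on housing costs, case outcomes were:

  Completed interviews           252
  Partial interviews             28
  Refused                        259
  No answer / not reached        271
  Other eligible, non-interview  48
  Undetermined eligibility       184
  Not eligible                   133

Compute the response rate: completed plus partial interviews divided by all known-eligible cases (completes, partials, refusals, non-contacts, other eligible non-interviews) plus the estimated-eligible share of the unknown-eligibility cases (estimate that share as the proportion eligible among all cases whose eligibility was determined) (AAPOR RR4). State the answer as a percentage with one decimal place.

27.5%

Numerator → 252 + 28 = 280
Known eligible → 252 + 28 + 259 + 271 + 48 = 858
e = 858 / (858 + 133) = 858 / 991 = 0.8658
Eligible share of unknowns → 0.8658 × 184 = 159.31
Denom → 858 + 159.31 = 1017.31
RR4 = 280 / 1017.31 = 0.2752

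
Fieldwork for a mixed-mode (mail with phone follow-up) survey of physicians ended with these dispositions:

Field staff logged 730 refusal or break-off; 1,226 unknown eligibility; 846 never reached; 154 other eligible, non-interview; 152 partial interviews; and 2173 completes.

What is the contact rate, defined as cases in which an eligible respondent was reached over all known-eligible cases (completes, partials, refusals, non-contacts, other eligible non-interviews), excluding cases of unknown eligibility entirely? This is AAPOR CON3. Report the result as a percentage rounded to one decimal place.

Num → 2173 + 152 + 730 + 154 = 3209
Base → 2173 + 152 + 730 + 846 + 154 = 4055
CON3 = 3209 / 4055 = 0.7914

79.1%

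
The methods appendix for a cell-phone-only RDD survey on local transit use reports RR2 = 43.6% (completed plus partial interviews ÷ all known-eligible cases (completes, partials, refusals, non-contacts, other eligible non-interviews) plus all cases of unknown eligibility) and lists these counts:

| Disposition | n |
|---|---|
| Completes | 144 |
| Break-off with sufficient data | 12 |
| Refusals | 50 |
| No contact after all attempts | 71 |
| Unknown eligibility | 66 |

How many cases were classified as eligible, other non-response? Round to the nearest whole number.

15

Num: 144 + 12 = 156
RR2 = 156 / D = 0.436
D = 156 / 0.436 = 357.8
Other denominator terms total 343
eligible, other non-response = 357.8 − 343 ≈ 15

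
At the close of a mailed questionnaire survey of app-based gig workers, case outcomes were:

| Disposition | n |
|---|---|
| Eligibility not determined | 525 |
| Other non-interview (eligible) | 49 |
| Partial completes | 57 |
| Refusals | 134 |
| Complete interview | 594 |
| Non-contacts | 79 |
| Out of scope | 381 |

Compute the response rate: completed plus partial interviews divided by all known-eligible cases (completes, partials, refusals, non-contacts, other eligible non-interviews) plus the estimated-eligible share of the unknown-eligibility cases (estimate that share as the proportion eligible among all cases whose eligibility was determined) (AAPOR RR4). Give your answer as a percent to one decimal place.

50.7%

Num → 594 + 57 = 651
Eligible (known) → 594 + 57 + 134 + 79 + 49 = 913
e = 913 / (913 + 381) = 913 / 1294 = 0.7056
e × U → 0.7056 × 525 = 370.44
Base → 913 + 370.44 = 1283.44
RR4 = 651 / 1283.44 = 0.5072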